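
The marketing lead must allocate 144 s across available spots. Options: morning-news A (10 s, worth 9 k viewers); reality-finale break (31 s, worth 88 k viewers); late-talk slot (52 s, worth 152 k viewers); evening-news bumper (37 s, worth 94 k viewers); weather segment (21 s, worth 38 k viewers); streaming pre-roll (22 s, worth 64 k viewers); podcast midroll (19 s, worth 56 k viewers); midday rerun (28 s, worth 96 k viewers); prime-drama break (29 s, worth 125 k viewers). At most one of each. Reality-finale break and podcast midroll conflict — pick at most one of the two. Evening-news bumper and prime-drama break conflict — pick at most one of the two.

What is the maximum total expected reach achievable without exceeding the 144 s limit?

Greedy by ratio would take morning-news A + late-talk slot + podcast midroll + midday rerun + prime-drama break: 138 s used, total 438.
Dropping morning-news A and podcast midroll frees 29 s; slotting in reality-finale break (31 s) lifts the total to 461 at 140 s.
The closest alternative, morning-news A + late-talk slot + streaming pre-roll + midday rerun + prime-drama break, reaches only 446.

461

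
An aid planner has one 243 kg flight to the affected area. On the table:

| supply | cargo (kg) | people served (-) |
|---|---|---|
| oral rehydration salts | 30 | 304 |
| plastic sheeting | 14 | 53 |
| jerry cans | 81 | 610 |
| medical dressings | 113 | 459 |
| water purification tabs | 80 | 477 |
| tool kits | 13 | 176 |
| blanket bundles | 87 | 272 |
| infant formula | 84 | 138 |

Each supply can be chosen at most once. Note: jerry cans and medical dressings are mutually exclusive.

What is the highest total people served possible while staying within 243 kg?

The ratio ordering already packs tightly: oral rehydration salts + plastic sheeting + jerry cans + water purification tabs + tool kits, 218 kg, 1620.
That's the maximum — no feasible swap from here does better than 1620.

1620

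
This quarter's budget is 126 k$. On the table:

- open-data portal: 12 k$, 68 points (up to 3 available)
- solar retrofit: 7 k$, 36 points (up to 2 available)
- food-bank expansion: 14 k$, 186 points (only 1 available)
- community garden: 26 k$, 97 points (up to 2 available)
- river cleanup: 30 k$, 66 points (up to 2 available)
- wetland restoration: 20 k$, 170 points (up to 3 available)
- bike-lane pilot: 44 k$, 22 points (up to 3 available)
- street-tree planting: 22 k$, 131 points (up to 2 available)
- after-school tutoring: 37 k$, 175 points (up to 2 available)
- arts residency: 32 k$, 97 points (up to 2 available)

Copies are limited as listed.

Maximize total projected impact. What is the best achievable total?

994

Best packing: solar retrofit + food-bank expansion + 3×wetland restoration + 2×street-tree planting — 125 k$, 994 total.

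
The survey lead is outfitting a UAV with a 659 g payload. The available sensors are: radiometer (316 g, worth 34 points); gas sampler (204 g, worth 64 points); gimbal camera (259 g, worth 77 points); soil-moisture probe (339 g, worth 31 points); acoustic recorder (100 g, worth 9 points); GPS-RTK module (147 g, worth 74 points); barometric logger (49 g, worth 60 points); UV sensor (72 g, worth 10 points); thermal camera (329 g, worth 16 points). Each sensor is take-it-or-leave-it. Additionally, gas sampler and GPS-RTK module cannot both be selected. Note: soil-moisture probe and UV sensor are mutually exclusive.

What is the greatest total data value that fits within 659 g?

Gimbal camera + acoustic recorder + GPS-RTK module + barometric logger + UV sensor uses 627 of the 659 g and totals 230.
The closest alternative, gimbal camera + GPS-RTK module + barometric logger + UV sensor, reaches only 221.

230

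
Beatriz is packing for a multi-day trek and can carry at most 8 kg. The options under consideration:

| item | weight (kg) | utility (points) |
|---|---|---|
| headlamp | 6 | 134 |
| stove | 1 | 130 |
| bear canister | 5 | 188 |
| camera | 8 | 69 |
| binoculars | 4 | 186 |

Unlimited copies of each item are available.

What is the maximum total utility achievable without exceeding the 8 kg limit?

Ranking by ratio (utility/kg): stove 130.00, binoculars 46.50, bear canister 37.60, headlamp 22.33.
Best packing: 8×stove — 8 kg, 1040 total.
Nothing else within 8 kg beats 1040.

1040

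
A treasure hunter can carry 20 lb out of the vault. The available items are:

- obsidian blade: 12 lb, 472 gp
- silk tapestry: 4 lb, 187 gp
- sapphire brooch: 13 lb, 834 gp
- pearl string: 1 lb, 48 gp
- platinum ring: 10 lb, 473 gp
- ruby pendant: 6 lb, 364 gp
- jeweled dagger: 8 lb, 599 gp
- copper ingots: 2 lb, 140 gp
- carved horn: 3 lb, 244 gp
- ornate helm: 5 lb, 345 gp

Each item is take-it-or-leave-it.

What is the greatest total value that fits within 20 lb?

Taking the top-ratio items first gives pearl string + jeweled dagger + copper ingots + carved horn + ornate helm for 1376 (19 lb).
The 5 lb tied up in ornate helm is better spent on ruby pendant — total rises to 1395 (20 lb).
Runner-up pearl string + jeweled dagger + copper ingots + carved horn + ornate helm tops out at 1376.

1395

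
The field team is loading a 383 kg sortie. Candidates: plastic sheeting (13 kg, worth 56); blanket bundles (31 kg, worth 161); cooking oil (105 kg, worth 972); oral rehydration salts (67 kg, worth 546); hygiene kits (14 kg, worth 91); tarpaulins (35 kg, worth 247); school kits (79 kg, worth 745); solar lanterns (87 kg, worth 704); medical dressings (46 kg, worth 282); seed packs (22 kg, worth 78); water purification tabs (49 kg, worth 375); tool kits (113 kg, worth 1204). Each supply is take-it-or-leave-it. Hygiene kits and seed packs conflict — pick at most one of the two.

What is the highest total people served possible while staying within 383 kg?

Cooking oil + oral rehydration salts + hygiene kits + school kits + tool kits uses 378 of the 383 kg and totals 3558.
Runner-up cooking oil + tarpaulins + school kits + water purification tabs + tool kits tops out at 3543.

3558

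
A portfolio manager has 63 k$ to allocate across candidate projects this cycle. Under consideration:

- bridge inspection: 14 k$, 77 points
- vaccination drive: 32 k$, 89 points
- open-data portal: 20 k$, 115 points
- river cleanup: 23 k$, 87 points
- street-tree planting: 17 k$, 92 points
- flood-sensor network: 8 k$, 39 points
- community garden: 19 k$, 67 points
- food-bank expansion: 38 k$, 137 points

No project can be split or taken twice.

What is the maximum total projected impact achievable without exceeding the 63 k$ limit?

The ratio ordering already packs tightly: bridge inspection + open-data portal + street-tree planting + flood-sensor network, 59 k$, 323.
That's the maximum — no swap from here does better than 323.

323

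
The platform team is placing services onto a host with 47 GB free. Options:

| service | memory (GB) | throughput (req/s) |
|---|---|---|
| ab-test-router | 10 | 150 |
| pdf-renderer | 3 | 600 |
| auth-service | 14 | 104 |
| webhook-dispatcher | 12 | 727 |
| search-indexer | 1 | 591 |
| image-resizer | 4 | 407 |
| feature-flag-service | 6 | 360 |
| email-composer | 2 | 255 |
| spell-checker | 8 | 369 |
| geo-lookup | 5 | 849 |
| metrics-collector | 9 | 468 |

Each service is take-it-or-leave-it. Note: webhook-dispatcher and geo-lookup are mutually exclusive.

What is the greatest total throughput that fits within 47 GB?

3899

Pdf-renderer + search-indexer + image-resizer + feature-flag-service + email-composer + spell-checker + geo-lookup + metrics-collector uses 38 of the 47 GB and totals 3899.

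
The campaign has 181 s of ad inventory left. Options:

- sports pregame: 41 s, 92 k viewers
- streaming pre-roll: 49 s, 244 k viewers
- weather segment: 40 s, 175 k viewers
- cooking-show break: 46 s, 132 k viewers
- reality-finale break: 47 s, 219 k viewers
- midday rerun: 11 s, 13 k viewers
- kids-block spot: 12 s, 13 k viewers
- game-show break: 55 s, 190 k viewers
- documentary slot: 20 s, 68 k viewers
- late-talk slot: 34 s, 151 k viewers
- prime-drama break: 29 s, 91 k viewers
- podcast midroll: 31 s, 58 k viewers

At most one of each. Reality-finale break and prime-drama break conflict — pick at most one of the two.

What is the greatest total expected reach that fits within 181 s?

802

Taking streaming pre-roll + weather segment + reality-finale break + midday rerun + late-talk slot: 181 s used, 802 in expected reach.
Next best is streaming pre-roll + weather segment + reality-finale break + late-talk slot at 789 (170 s) — short by 13.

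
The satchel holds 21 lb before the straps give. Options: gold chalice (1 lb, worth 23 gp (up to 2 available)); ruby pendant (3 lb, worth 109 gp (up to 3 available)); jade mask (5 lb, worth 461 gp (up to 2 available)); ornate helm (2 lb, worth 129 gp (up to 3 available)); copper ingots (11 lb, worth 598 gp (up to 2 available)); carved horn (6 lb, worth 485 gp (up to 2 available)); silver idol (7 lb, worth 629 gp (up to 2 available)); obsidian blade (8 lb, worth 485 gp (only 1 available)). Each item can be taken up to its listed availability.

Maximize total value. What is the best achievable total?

1848

Greedy by ratio would take 2×jade mask + 2×ornate helm + silver idol: 21 lb used, total 1809.
Replace jade mask and ornate helm with silver idol: the trade gains 39 net, giving 1848 at 21 lb.
No other feasible combination exceeds 1848.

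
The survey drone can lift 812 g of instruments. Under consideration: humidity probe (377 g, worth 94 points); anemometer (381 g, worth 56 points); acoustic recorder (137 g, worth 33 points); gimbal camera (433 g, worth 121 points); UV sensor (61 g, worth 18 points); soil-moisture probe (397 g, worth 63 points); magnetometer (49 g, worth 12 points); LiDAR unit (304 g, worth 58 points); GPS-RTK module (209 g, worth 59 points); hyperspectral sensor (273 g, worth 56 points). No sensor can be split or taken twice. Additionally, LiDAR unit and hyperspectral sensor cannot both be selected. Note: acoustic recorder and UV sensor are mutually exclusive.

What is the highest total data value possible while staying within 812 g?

215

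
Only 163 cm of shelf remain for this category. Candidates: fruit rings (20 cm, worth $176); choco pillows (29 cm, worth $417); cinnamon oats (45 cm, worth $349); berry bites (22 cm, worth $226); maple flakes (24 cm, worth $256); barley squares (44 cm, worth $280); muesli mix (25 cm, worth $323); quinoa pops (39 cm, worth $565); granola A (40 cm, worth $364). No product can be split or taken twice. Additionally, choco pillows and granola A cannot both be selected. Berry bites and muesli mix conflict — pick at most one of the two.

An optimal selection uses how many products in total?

Optimal total is 1910.
One optimal bundle: choco pillows + cinnamon oats + maple flakes + muesli mix + quinoa pops (162 cm).
Every optimal selection uses 5 products.

5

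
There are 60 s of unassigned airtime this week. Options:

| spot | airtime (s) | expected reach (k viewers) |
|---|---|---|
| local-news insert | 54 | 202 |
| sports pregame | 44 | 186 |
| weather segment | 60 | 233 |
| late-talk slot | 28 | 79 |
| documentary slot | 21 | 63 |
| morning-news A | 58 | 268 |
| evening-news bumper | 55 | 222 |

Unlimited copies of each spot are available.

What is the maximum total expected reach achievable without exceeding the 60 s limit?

268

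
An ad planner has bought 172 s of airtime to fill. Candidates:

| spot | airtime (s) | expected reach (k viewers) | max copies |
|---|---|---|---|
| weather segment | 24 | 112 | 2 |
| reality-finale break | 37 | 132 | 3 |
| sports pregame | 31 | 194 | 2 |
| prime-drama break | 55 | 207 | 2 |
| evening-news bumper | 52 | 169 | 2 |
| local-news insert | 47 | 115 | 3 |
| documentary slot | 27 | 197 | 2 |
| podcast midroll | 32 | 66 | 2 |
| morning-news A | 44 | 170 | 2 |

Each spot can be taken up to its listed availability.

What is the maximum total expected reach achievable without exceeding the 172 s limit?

1006

Density check — documentary slot 7.30, sports pregame 6.26, weather segment 4.67 are the best per s.
The ratio ordering already packs tightly: 2×weather segment + 2×sports pregame + 2×documentary slot, 164 s, 1006.
The spare 8 s is too small for any remaining spot, and no exchange beats 1006.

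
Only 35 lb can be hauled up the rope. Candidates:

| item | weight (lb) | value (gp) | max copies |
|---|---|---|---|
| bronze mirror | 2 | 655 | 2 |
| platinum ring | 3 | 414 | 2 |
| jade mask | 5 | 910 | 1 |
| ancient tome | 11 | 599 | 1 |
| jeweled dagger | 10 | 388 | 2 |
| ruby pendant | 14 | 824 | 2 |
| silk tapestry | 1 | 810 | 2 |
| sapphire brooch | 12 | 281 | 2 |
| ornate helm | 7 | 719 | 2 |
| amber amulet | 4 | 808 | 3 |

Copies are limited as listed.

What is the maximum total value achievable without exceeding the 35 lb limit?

A density-first pass picks 2×bronze mirror + 2×platinum ring + jade mask + 2×silk tapestry + 3×amber amulet — 7092 at 29 lb.
Dropping platinum ring frees 3 lb; slotting in ornate helm (7 lb) lifts the total to 7397 at 33 lb.
Every other selection either busts 35 lb or exceeds an availability limit or fails to beat 7397.

7397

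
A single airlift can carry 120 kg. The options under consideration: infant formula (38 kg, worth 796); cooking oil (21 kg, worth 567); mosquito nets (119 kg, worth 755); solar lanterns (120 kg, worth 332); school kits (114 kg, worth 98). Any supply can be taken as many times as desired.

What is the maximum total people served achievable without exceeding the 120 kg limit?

Density check — cooking oil 27.00, infant formula 20.95, mosquito nets 6.34, solar lanterns 2.77 are the best per kg.
Taking 5×cooking oil: 105 kg used, 2835 in people served.
The spare 15 kg is too small for any remaining supply, and no exchange beats 2835.

2835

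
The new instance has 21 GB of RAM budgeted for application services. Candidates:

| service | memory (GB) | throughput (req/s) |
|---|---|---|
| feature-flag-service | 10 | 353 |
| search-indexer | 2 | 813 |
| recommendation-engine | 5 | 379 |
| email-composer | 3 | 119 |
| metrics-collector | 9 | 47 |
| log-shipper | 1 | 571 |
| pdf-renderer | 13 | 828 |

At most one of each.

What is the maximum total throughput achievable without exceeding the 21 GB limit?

2591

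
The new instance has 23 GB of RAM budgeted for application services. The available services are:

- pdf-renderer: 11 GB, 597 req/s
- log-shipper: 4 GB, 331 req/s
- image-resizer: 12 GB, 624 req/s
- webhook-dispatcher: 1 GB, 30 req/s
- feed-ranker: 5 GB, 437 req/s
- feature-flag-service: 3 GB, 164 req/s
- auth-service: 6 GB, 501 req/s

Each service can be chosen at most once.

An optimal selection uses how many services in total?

Best achievable throughput is 1565.
pdf-renderer + webhook-dispatcher + feed-ranker + auth-service hits 1565 at 23 GB.
Every optimal selection uses 4 services.

4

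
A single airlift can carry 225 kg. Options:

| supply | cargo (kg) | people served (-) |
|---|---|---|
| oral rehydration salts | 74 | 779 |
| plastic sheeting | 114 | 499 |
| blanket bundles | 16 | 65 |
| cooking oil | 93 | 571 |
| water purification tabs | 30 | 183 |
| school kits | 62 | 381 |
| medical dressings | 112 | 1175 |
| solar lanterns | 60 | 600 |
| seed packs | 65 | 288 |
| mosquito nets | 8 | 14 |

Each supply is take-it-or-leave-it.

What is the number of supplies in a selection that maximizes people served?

4

Optimal total is 2151.
One optimal bundle: oral rehydration salts + water purification tabs + medical dressings + mosquito nets (224 kg).
Every optimal selection uses 4 supplies.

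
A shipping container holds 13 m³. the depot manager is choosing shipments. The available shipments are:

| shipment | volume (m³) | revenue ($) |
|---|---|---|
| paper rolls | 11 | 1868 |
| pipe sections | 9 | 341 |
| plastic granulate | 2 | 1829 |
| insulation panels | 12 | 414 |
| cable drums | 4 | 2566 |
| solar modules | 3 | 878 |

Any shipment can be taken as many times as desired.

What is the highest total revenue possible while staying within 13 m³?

6×plastic granulate uses 12 of the 13 m³ and totals 10974.

10974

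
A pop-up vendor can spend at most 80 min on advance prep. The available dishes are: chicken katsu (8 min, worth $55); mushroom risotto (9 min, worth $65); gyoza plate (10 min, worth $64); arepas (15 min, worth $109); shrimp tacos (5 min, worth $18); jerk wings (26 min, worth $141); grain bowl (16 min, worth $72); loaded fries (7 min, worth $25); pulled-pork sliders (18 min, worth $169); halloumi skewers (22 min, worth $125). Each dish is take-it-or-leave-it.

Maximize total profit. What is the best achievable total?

Greedy by ratio would take chicken katsu + mushroom risotto + gyoza plate + arepas + grain bowl + pulled-pork sliders: 76 min used, total 534.
Dropping chicken katsu and grain bowl frees 24 min; slotting in shrimp tacos + halloumi skewers (27 min) lifts the total to 550 at 79 min.

550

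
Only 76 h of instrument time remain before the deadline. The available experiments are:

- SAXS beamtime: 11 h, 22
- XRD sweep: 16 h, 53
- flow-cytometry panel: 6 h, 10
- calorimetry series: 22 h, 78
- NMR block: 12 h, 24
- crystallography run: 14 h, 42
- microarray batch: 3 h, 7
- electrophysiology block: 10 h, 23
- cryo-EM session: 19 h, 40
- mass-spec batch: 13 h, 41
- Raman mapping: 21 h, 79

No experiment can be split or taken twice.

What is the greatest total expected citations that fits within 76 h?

Taking the top-ratio experiments first gives XRD sweep + calorimetry series + microarray batch + mass-spec batch + Raman mapping for 258 (75 h).
The 13 h tied up in mass-spec batch is better spent on crystallography run — total rises to 259 (76 h).
Runner-up XRD sweep + calorimetry series + microarray batch + mass-spec batch + Raman mapping tops out at 258.

259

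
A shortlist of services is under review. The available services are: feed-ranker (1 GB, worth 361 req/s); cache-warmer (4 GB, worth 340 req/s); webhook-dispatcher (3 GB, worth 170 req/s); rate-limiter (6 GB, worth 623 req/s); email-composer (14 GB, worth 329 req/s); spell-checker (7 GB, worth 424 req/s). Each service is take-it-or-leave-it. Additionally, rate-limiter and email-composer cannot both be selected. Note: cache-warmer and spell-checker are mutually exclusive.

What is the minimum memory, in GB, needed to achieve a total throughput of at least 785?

Need the lightest bundle worth ≥ 785.
Taking feed-ranker + rate-limiter gives 984 (≥ 785) for 7 GB.
Below 7 GB the best achievable stays under 785.

7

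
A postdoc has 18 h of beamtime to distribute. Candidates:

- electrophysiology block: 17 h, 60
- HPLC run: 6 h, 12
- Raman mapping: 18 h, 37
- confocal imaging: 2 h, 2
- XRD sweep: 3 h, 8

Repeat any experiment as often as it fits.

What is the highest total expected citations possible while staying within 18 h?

60

Best packing: electrophysiology block — 17 h, 60 total.
The spare 1 h is too small for any remaining experiment, and no exchange beats 60.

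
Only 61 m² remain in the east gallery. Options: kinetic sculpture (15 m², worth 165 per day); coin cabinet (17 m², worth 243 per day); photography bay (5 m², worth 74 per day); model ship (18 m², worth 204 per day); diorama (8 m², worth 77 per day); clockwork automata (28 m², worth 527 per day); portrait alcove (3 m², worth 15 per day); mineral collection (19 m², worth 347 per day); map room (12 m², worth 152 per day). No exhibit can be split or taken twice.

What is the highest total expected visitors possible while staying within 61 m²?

Density check — clockwork automata 18.82, mineral collection 18.26, photography bay 14.80, coin cabinet 14.29 are the best per m².
Filling by ratio: photography bay + diorama + clockwork automata + mineral collection for 1025, with 1 m² left unused.
Dropping photography bay and diorama frees 13 m²; slotting in map room (12 m²) lifts the total to 1026 at 59 m².

1026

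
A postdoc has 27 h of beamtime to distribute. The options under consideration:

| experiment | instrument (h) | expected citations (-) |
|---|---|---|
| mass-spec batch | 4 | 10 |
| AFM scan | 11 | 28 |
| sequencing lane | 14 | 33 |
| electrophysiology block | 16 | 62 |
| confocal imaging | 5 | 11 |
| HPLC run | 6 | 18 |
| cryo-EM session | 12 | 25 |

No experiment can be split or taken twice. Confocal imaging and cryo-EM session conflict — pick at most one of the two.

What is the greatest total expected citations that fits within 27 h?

Ranking by ratio (expected citations/h): electrophysiology block 3.88, HPLC run 3.00, AFM scan 2.55.
Greedy by ratio would take mass-spec batch + electrophysiology block + HPLC run: 26 h used, total 90.
Dropping mass-spec batch frees 4 h; slotting in confocal imaging (5 h) lifts the total to 91 at 27 h.
Runner-up AFM scan + electrophysiology block tops out at 90.

91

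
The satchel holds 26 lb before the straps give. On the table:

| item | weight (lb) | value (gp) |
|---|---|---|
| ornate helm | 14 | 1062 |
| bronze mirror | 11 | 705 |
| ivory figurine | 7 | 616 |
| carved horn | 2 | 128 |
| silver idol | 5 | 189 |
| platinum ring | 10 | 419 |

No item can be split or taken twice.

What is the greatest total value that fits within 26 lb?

1867

Density check — ivory figurine 88.00, ornate helm 75.86, bronze mirror 64.09, carved horn 64.00 are the best per lb.
A density-first pass picks ornate helm + ivory figurine + carved horn — 1806 at 23 lb.
Dropping carved horn frees 2 lb; slotting in silver idol (5 lb) lifts the total to 1867 at 26 lb.
Nothing else within 26 lb beats 1867.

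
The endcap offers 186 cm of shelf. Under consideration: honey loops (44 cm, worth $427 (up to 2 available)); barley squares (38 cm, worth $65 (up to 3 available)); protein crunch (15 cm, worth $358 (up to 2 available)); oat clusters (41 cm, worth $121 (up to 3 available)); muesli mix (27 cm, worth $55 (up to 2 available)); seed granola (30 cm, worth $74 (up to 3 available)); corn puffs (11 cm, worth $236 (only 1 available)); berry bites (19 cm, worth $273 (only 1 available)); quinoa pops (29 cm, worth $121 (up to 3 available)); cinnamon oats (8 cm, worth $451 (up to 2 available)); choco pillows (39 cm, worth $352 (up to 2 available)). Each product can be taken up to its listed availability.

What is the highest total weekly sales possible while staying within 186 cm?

Density check — cinnamon oats 56.38, protein crunch 23.87, corn puffs 21.45, berry bites 14.37 are the best per cm.
Greedy by ratio would take 2×honey loops + 2×protein crunch + corn puffs + berry bites + 2×cinnamon oats: 164 cm used, total 2981.
The 19 cm tied up in berry bites is better spent on choco pillows — total rises to 3060 (184 cm).
Every other selection either busts 186 cm or exceeds an availability limit or fails to beat 3060.

3060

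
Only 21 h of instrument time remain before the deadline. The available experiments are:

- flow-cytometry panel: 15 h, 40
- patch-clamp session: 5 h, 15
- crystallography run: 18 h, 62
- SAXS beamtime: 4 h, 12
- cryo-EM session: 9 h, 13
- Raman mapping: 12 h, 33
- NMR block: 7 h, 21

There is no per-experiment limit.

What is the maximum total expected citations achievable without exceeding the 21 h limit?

63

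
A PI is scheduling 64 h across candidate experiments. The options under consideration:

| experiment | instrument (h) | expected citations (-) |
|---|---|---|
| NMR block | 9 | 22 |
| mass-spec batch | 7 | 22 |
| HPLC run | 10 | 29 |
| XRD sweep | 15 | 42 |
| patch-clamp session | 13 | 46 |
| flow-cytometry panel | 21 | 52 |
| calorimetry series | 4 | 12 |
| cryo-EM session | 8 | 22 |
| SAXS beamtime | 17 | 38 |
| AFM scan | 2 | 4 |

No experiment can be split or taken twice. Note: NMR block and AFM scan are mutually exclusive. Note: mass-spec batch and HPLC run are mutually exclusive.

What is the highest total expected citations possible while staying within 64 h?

Best packing: mass-spec batch + XRD sweep + patch-clamp session + flow-cytometry panel + cryo-EM session — 64 h, 184 total.
That's the maximum — no feasible swap from here does better than 184.

184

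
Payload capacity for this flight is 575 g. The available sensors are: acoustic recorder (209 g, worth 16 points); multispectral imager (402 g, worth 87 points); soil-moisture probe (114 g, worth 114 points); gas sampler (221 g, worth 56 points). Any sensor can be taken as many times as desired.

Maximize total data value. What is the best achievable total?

Ranking by ratio (data value/g): soil-moisture probe 1.00, gas sampler 0.25, multispectral imager 0.22.
The ratio ordering already packs tightly: 5×soil-moisture probe, 570 g, 570.
No other feasible combination exceeds 570.

570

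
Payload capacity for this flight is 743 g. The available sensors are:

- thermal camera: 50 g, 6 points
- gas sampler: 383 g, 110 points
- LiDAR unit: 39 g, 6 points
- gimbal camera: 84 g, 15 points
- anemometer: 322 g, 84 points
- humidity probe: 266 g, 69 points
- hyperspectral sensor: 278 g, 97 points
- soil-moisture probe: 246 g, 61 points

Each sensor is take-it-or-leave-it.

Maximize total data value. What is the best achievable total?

Thermal camera + gas sampler + hyperspectral sensor uses 711 of the 743 g and totals 213.
The spare 32 g is too small for any remaining sensor, and no exchange beats 213.

213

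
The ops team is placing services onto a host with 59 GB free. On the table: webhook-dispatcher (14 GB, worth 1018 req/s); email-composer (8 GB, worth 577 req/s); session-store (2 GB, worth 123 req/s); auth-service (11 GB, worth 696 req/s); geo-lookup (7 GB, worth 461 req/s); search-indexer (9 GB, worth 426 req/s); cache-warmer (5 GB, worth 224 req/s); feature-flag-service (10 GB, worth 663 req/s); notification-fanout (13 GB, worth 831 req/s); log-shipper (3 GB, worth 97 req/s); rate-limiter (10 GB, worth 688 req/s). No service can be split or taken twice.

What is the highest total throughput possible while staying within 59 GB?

Ranking by ratio (throughput/GB): webhook-dispatcher 72.71, email-composer 72.12, rate-limiter 68.80.
Taking the top-ratio services first gives webhook-dispatcher + email-composer + session-store + geo-lookup + cache-warmer + feature-flag-service + log-shipper + rate-limiter for 3851 (59 GB).
A better packing is webhook-dispatcher + email-composer + session-store + auth-service + notification-fanout + rate-limiter: 58 GB, total 3933.
The spare 1 GB is too small for any remaining service, and no exchange beats 3933.

3933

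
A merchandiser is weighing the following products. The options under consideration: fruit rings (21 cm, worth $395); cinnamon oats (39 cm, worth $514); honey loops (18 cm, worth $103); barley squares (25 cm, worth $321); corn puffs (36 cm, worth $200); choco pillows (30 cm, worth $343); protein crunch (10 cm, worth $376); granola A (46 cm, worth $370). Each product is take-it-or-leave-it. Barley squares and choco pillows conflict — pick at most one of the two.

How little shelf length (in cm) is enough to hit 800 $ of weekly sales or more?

49

Minimise cm subject to total weekly sales ≥ 800.
cinnamon oats + protein crunch: 890 weekly sales at 49 cm.
Any bundle with less than 49 cm falls short of 800.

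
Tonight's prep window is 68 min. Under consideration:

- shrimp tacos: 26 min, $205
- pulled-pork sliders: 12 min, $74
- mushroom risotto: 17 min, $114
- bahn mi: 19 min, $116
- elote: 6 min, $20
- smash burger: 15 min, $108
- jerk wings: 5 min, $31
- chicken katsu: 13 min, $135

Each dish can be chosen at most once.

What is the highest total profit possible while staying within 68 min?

528

The ratio heuristic lands on shrimp tacos + elote + smash burger + jerk wings + chicken katsu (499) but leaves 3 min idle.
A better packing is shrimp tacos + pulled-pork sliders + mushroom risotto + chicken katsu: 68 min, total 528.
Nothing else within 68 min beats 528.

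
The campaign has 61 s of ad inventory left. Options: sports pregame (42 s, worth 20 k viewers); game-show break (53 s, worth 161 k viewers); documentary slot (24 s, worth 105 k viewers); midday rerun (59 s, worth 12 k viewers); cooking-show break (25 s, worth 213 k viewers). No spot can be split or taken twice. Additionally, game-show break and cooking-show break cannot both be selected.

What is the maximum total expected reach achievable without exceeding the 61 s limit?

Taking documentary slot + cooking-show break: 49 s used, 318 in expected reach.
Nothing else feasible within 61 s beats 318.

318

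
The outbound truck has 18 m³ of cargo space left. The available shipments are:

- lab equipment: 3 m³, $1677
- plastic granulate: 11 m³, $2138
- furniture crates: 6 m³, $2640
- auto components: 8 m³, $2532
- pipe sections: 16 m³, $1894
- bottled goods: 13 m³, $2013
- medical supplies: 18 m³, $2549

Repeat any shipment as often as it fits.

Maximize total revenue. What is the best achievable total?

10062

The ratio ordering already packs tightly: 6×lab equipment, 18 m³, 10062.
That's the maximum — no swap from here does better than 10062.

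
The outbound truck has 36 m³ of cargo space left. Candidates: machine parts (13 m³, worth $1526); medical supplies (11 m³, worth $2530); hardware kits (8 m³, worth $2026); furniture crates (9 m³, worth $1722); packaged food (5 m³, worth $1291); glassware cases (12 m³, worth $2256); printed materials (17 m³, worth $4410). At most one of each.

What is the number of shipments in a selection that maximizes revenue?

3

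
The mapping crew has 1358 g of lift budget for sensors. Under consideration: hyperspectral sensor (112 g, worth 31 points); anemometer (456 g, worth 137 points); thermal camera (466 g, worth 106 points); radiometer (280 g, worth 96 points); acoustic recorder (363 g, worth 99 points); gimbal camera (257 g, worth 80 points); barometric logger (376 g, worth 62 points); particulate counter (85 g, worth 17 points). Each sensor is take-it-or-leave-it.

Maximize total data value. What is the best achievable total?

Density check — radiometer 0.34, gimbal camera 0.31, anemometer 0.30 are the best per g.
Greedy by ratio would take hyperspectral sensor + anemometer + radiometer + gimbal camera + particulate counter: 1190 g used, total 361.
The 197 g tied up in hyperspectral sensor and particulate counter is better spent on acoustic recorder — total rises to 412 (1356 g).
No other feasible combination exceeds 412.

412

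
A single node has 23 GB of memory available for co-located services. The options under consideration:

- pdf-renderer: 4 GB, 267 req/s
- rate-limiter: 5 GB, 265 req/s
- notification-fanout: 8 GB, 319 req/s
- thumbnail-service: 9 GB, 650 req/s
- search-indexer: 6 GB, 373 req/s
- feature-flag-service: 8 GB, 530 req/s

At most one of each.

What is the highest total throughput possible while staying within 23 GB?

Greedy by ratio would take pdf-renderer + thumbnail-service + feature-flag-service: 21 GB used, total 1447.
Replace pdf-renderer with search-indexer: the trade gains 106 net, giving 1553 at 23 GB.
Every other selection either busts 23 GB or fails to beat 1553.

1553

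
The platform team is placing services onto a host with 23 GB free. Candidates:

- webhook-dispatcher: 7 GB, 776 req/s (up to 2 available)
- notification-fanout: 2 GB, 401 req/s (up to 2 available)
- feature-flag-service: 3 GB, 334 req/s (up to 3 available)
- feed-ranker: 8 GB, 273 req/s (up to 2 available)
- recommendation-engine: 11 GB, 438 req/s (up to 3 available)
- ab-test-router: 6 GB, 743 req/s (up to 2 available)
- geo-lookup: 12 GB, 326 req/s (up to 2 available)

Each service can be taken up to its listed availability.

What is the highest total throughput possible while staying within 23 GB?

Filling by ratio: 2×notification-fanout + 2×feature-flag-service + 2×ab-test-router for 2956, with 1 GB left unused.
Dropping 2×feature-flag-service frees 6 GB; slotting in webhook-dispatcher (7 GB) lifts the total to 3064 at 23 GB.
No other feasible combination exceeds 3064.

3064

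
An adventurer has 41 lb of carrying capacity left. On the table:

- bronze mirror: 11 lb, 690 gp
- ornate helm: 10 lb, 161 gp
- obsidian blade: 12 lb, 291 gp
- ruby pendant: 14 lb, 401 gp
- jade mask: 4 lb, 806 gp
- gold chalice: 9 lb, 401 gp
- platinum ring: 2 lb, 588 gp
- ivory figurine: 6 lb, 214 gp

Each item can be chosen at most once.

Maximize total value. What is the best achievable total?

By value per lb: platinum ring 294.00, jade mask 201.50, bronze mirror 62.73 lead.
A density-first pass picks bronze mirror + jade mask + gold chalice + platinum ring + ivory figurine — 2699 at 32 lb.
Dropping ivory figurine frees 6 lb; slotting in ruby pendant (14 lb) lifts the total to 2886 at 40 lb.
Next best is bronze mirror + obsidian blade + jade mask + gold chalice + platinum ring at 2776 (38 lb) — short by 110.

2886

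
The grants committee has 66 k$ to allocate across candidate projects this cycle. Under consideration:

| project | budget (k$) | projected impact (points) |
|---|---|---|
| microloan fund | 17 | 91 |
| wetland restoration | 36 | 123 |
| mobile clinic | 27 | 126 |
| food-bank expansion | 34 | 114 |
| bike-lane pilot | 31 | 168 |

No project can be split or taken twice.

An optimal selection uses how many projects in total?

2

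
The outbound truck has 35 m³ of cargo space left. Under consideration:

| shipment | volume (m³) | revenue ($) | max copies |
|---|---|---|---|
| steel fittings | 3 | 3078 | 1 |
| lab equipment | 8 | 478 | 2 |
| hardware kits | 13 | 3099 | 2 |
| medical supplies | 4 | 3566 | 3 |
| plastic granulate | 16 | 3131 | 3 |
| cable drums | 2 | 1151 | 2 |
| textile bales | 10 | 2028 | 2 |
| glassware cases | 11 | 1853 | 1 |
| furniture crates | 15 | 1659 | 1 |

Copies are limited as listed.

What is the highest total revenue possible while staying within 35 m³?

19209

Greedy by ratio would take steel fittings + hardware kits + 3×medical supplies + 2×cable drums: 32 m³ used, total 19177.
Replace hardware kits with plastic granulate: the trade gains 32 net, giving 19209 at 35 m³.
No other feasible combination exceeds 19209.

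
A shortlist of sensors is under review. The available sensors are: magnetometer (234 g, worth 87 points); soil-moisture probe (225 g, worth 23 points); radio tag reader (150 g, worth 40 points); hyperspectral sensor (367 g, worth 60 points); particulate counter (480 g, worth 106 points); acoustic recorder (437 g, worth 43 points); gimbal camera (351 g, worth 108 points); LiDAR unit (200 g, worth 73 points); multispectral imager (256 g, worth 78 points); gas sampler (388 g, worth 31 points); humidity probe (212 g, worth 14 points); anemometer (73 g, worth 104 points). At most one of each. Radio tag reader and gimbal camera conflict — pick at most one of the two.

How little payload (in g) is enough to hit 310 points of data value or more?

Look for the lowest-payload combination reaching 310.
magnetometer + LiDAR unit + multispectral imager + anemometer: 342 data value at 763 g.
Any bundle with less than 763 g falls short of 310.

763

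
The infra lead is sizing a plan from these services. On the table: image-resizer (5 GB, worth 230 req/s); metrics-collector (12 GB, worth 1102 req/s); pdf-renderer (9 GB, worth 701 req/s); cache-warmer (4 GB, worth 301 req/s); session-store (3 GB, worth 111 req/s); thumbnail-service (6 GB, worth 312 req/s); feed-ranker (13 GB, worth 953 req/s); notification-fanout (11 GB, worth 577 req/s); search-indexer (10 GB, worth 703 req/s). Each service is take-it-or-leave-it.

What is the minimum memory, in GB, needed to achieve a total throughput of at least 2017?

Look for the lowest-memory combination reaching 2017.
metrics-collector + pdf-renderer + cache-warmer reaches 2104 using 25 GB.
No combination under 25 GB hits 2017.

25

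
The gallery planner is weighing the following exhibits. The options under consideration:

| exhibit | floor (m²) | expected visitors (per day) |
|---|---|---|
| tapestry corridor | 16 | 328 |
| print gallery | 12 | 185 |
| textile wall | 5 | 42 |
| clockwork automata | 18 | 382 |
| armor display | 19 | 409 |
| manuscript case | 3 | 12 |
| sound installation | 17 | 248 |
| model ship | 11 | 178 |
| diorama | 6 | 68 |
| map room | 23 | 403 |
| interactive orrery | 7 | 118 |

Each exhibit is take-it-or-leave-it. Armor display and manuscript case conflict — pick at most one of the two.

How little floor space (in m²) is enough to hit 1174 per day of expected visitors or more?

59

Minimise m² subject to total expected visitors ≥ 1174.
tapestry corridor + clockwork automata + armor display + diorama: 1187 expected visitors at 59 m².
No combination under 59 m² hits 1174.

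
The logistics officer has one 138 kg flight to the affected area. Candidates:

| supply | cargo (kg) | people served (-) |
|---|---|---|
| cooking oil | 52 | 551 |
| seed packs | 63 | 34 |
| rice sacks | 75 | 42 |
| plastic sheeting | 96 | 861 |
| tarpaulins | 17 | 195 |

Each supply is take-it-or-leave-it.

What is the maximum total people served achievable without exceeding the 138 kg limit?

1056

Ranking by ratio (people served/kg): tarpaulins 11.47, cooking oil 10.60, plastic sheeting 8.97, rice sacks 0.56.
A density-first pass picks cooking oil + seed packs + tarpaulins — 780 at 132 kg.
Dropping cooking oil and seed packs frees 115 kg; slotting in plastic sheeting (96 kg) lifts the total to 1056 at 113 kg.
The closest alternative, plastic sheeting, reaches only 861.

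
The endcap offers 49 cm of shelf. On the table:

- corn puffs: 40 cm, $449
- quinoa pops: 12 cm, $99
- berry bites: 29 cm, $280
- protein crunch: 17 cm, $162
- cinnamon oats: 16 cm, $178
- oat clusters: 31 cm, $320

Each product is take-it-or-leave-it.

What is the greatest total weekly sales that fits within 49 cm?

498

Density check — corn puffs 11.22, cinnamon oats 11.12, oat clusters 10.32, berry bites 9.66 are the best per cm.
The ratio heuristic lands on corn puffs (449) but leaves 9 cm idle.
Replace corn puffs with cinnamon oats + oat clusters: the trade gains 49 net, giving 498 at 47 cm.
The spare 2 cm is too small for any remaining product, and no exchange beats 498.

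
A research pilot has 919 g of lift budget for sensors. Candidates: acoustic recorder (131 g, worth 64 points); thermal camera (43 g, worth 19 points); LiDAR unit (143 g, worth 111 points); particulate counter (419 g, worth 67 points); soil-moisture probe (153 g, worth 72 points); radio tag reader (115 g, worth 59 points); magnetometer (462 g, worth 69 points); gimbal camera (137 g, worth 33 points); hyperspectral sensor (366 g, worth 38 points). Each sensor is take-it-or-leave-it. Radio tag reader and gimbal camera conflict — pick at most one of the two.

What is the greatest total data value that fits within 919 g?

Ranking by ratio (data value/g): LiDAR unit 0.78, radio tag reader 0.51, acoustic recorder 0.49.
Acoustic recorder + LiDAR unit + soil-moisture probe + radio tag reader + hyperspectral sensor uses 908 of the 919 g and totals 344.
Nothing else feasible within 919 g beats 344.

344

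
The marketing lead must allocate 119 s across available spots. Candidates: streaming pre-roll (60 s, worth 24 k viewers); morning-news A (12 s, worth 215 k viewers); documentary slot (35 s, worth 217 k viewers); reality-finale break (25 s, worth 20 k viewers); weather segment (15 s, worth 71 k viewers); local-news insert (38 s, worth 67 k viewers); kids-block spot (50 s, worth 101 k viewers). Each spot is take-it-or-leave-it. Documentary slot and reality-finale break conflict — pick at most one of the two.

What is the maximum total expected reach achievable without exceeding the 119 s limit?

604

Morning-news A + documentary slot + weather segment + kids-block spot uses 112 of the 119 s and totals 604.
Runner-up morning-news A + documentary slot + weather segment + local-news insert tops out at 570.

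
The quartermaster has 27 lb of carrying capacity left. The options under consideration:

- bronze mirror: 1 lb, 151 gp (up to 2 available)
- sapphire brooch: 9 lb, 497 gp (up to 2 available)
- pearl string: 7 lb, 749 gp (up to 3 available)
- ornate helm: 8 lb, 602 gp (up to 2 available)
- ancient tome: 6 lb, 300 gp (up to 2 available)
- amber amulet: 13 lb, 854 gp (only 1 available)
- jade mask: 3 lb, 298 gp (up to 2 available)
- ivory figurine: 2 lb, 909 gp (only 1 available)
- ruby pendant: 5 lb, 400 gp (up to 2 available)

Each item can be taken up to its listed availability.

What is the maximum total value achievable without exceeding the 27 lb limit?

3605

Greedy by ratio would take 2×bronze mirror + 3×pearl string + ivory figurine: 25 lb used, total 3458.
The 1 lb tied up in bronze mirror is better spent on jade mask — total rises to 3605 (27 lb).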